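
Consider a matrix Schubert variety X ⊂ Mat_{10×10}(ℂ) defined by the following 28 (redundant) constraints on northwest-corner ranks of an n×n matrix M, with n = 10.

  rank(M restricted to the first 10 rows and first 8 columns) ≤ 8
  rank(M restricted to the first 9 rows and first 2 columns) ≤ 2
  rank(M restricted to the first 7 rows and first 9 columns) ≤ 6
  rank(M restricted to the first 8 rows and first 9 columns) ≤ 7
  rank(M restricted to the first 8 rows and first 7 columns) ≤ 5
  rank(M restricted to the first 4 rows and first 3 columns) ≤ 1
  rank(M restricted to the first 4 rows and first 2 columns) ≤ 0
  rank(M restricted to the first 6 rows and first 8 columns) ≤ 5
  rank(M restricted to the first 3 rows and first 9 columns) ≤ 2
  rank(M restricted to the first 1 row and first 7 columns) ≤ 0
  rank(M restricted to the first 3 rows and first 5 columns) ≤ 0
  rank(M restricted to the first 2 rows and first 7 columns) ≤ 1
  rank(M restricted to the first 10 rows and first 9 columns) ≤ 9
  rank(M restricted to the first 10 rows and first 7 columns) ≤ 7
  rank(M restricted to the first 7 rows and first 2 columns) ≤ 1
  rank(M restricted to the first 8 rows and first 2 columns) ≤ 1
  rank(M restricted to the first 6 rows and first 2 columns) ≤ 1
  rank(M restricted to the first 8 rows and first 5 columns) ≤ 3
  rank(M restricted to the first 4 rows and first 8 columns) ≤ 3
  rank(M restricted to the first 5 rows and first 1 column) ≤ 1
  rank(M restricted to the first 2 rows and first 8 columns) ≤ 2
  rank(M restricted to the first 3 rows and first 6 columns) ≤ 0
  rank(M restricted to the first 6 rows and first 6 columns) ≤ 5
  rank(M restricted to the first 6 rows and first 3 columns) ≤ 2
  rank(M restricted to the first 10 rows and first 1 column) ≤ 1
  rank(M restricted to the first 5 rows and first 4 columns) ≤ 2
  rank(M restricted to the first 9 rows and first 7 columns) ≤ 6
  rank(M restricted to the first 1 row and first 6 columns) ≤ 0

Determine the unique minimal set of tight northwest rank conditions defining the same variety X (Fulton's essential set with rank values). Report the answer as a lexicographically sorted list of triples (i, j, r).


Propagating the 28 rank bounds to every northwest block:

  row 1: 0 | 0 | 0 | 0 | 0 | 0 | 0 | 1 | 1 | 1
  row 2: 0 | 0 | 0 | 0 | 0 | 0 | 1 | 2 | 2 | 2
  row 3: 0 | 0 | 0 | 0 | 0 | 0 | 1 | 2 | 2 | 3
  row 4: 0 | 0 | 1 | 1 | 1 | 1 | 2 | 3 | 3 | 4
  row 5: 1 | 1 | 2 | 2 | 2 | 2 | 3 | 4 | 4 | 5
  row 6: 1 | 1 | 2 | 3 | 3 | 3 | 4 | 5 | 5 | 6
  row 7: 1 | 1 | 2 | 3 | 3 | 4 | 5 | 6 | 6 | 7
  row 8: 1 | 1 | 2 | 3 | 3 | 4 | 5 | 6 | 7 | 8
  row 9: 1 | 2 | 3 | 4 | 4 | 5 | 6 | 7 | 8 | 9
  row 10: 1 | 2 | 3 | 4 | 5 | 6 | 7 | 8 | 9 | 10

giving w = (8, 7, 10, 3, 1, 4, 6, 9, 2, 5) via Δ²R.

|D(w)|=27, |Ess(w)|=6:

[(1, 7, 0), (3, 6, 0), (3, 9, 2), (4, 2, 0), (8, 2, 1), (8, 5, 3)]


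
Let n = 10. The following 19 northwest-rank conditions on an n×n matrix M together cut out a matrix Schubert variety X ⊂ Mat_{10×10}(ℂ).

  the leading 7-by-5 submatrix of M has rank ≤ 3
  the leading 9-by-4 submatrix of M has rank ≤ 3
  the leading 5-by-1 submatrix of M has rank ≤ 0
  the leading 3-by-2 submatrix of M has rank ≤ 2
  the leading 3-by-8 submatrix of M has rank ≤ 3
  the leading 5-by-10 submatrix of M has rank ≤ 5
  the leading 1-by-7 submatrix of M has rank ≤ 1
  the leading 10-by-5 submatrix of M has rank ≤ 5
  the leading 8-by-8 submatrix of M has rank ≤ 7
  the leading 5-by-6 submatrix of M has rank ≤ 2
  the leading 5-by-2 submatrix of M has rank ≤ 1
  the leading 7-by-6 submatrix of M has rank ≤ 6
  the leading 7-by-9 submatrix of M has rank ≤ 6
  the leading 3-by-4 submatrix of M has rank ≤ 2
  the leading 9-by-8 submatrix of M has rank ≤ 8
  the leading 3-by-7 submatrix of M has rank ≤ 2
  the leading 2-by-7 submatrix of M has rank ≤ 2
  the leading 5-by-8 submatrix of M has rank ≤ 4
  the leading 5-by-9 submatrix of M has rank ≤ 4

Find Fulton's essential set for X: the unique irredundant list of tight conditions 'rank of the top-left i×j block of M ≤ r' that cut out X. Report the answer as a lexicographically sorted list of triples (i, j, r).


Reconstructing r_w from the 19 given conditions:

  row 1: 0 1 1 1 1 1 1 1 1 1
  row 2: 0 1 2 2 2 2 2 2 2 2
  row 3: 0 1 2 2 2 2 2 3 3 3
  row 4: 0 1 2 2 2 2 3 4 4 4
  row 5: 0 1 2 2 2 2 3 4 4 5
  row 6: 1 2 3 3 3 3 4 5 5 6
  row 7: 1 2 3 3 3 4 5 6 6 7
  row 8: 1 2 3 3 4 5 6 7 7 8
  row 9: 1 2 3 3 4 5 6 7 8 9
  row 10: 1 2 3 4 5 6 7 8 9 10

reading off 1-entries of Δ²R: w = (2, 3, 8, 7, 10, 1, 6, 5, 9, 4).

Rothe diagram D(w) (20 cells), 6 SE-corners (essential conditions):

[(3, 7, 2), (5, 1, 0), (5, 6, 2), (5, 9, 4), (7, 5, 3), (9, 4, 3)]


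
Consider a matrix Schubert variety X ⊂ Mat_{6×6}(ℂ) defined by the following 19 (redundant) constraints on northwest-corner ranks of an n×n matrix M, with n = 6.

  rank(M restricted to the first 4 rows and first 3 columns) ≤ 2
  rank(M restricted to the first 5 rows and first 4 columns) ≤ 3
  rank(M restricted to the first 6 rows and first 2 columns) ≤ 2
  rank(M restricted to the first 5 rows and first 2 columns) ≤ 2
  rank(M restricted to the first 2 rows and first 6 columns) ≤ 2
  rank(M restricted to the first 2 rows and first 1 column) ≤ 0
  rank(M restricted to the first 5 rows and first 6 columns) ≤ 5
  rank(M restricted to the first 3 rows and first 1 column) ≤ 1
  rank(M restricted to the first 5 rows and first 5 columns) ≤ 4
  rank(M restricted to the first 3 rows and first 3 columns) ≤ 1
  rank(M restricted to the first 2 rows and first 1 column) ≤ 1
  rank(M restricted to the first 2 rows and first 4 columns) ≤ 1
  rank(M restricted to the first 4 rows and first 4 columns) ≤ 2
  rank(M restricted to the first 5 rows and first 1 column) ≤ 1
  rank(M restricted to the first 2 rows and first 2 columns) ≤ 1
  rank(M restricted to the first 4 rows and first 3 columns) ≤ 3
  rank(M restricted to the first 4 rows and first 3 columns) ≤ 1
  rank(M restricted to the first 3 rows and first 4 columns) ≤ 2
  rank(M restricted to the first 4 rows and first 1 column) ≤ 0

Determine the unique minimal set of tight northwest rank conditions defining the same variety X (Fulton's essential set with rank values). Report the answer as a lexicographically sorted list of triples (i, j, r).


Rank table r_w(6×6) implied by the 19 constraints:

  row 1: 0  1  1  1  1  1
  row 2: 0  1  1  1  2  2
  row 3: 0  1  1  2  3  3
  row 4: 0  1  1  2  3  4
  row 5: 1  2  2  3  4  5
  row 6: 1  2  3  4  5  6

second differences of R give the permutation w = (2, 5, 4, 6, 1, 3).

D(w) has 8 cells with 3 SE-corners; essential set:

[(2, 4, 1), (4, 1, 0), (4, 3, 1)]


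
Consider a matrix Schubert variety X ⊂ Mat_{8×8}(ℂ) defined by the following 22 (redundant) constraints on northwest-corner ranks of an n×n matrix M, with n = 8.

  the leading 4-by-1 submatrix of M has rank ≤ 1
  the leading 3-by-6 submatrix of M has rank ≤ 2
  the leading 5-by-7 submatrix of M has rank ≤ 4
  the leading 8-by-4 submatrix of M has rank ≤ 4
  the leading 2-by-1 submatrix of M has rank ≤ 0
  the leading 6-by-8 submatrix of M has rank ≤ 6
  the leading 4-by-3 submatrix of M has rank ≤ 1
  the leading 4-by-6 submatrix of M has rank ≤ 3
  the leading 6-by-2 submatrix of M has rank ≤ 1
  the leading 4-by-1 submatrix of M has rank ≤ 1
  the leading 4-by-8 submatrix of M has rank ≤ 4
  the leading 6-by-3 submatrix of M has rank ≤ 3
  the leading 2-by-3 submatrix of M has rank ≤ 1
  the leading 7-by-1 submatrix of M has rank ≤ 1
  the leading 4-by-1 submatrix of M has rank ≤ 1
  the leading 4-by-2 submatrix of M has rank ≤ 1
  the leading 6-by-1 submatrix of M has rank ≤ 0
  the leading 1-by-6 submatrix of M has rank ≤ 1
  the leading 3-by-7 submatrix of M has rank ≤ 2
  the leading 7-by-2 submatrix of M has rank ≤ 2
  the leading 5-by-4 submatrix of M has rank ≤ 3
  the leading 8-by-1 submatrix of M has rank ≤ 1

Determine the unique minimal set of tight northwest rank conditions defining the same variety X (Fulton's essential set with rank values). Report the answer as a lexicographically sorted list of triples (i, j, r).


Propagating the 22 rank bounds to every northwest block:

  row 1: 0, 1, 1, 1, 1, 1, 1, 1
  row 2: 0, 1, 1, 2, 2, 2, 2, 2
  row 3: 0, 1, 1, 2, 2, 2, 2, 3
  row 4: 0, 1, 1, 2, 3, 3, 3, 4
  row 5: 0, 1, 2, 3, 4, 4, 4, 5
  row 6: 0, 1, 2, 3, 4, 5, 5, 6
  row 7: 1, 2, 3, 4, 5, 6, 6, 7
  row 8: 1, 2, 3, 4, 5, 6, 7, 8

reading off 1-entries of Δ²R: w = (2, 4, 8, 5, 3, 6, 1, 7).

Rothe diagram D(w) (12 cells), 3 SE-corners (essential conditions):

[(3, 7, 2), (4, 3, 1), (6, 1, 0)]


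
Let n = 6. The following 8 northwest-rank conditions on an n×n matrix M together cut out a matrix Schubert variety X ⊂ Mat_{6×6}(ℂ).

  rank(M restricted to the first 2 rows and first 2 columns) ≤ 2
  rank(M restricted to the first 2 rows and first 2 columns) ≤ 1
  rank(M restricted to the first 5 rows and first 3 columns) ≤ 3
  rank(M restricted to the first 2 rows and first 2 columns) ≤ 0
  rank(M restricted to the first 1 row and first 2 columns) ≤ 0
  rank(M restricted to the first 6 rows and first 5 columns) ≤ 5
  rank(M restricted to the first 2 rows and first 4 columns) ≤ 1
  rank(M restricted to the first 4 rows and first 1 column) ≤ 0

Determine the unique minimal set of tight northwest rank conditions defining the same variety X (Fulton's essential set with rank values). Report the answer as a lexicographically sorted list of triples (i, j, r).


Recovering R(i,j) via the rank-extension bound from the 8 conditions:

  row 1: 0, 0, 1, 1, 1, 1
  row 2: 0, 0, 1, 1, 2, 2
  row 3: 0, 1, 2, 2, 3, 3
  row 4: 0, 1, 2, 3, 4, 4
  row 5: 1, 2, 3, 4, 5, 5
  row 6: 1, 2, 3, 4, 5, 6

second differences of R give the permutation w = (3, 5, 2, 4, 1, 6).

|D(w)|=7, |Ess(w)|=3:

[(2, 2, 0), (2, 4, 1), (4, 1, 0)]


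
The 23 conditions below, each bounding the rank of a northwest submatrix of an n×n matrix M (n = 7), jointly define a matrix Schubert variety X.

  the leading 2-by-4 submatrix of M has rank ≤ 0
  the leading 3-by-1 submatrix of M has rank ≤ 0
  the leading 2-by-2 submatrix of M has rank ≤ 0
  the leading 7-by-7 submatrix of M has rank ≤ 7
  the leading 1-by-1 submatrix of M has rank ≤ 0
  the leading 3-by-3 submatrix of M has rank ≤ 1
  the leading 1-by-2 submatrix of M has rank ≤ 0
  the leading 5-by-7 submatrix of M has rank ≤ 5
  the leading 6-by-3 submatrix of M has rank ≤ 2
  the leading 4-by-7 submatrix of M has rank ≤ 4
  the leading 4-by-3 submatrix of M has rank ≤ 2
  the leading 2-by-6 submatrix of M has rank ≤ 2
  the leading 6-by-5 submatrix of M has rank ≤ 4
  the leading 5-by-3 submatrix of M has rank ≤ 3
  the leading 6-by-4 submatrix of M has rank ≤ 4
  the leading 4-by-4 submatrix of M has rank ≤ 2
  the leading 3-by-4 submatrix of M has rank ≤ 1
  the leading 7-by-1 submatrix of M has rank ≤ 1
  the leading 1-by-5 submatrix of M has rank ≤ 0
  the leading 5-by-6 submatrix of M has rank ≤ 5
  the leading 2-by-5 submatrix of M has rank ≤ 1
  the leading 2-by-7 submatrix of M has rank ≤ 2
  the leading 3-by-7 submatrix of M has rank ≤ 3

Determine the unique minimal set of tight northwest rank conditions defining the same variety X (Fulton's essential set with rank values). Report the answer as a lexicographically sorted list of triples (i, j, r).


Rank table r_w(7×7) implied by the 23 constraints:

  i=1: 0 0 0 0 0 1 1
  i=2: 0 0 0 0 1 2 2
  i=3: 0 1 1 1 2 3 3
  i=4: 1 2 2 2 3 4 4
  i=5: 1 2 2 3 4 5 5
  i=6: 1 2 2 3 4 5 6
  i=7: 1 2 3 4 5 6 7

reading off 1-entries of Δ²R: w = (6, 5, 2, 1, 4, 7, 3).

4 SE-corners of the 12-cell Rothe diagram give Ess(w):

[(1, 5, 0), (2, 4, 0), (3, 1, 0), (6, 3, 2)]


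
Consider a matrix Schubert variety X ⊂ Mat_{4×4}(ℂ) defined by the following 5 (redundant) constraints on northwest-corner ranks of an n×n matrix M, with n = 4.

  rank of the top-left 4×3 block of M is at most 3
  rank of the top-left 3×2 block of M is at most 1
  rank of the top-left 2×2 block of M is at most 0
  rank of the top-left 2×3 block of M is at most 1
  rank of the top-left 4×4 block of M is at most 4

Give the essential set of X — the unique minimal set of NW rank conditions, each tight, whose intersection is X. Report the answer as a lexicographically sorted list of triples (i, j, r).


The tightest implied rank at each (i,j), from the 5 conditions:

  row 1: 0  0  1  1
  row 2: 0  0  1  2
  row 3: 1  1  2  3
  row 4: 1  2  3  4

so w = (3, 4, 1, 2).

Rothe diagram D(w) (4 cells), 1 SE-corner (essential condition):

[(2, 2, 0)]


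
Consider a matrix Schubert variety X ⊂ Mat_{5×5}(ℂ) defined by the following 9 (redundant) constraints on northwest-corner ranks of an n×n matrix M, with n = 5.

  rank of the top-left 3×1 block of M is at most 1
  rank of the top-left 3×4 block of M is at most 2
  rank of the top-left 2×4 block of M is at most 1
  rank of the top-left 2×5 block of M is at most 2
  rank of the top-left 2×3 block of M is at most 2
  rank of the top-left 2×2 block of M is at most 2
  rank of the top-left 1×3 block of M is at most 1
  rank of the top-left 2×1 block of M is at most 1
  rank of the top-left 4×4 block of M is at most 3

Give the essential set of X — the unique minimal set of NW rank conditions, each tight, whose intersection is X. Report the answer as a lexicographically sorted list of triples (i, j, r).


Recovering R(i,j) via the rank-extension bound from the 9 conditions:

  1, 1, 1, 1, 1
  1, 1, 1, 1, 2
  1, 2, 2, 2, 3
  1, 2, 3, 3, 4
  1, 2, 3, 4, 5

so w = (1, 5, 2, 3, 4).

D(w) has 3 cells with 1 SE-corner; essential set:

[(2, 4, 1)]


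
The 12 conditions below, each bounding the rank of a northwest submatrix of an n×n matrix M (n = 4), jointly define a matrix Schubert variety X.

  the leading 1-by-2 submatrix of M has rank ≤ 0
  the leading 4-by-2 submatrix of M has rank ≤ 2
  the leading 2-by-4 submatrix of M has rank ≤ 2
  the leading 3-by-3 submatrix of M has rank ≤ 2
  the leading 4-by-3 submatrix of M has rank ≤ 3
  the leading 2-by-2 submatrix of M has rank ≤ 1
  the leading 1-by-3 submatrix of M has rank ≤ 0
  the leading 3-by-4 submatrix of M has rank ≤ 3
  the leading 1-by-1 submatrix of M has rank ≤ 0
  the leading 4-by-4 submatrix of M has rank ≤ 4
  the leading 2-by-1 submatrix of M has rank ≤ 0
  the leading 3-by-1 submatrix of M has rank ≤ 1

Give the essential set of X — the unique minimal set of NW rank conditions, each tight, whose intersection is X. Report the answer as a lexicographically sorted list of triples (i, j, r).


The tightest implied rank at each (i,j), from the 12 conditions:

  0  0  0  1
  0  1  1  2
  1  2  2  3
  1  2  3  4

second differences of R give the permutation w = (4, 2, 1, 3).

ℓ(w)=4; the 2 essential cells (i,j,r):

[(1, 3, 0), (2, 1, 0)]


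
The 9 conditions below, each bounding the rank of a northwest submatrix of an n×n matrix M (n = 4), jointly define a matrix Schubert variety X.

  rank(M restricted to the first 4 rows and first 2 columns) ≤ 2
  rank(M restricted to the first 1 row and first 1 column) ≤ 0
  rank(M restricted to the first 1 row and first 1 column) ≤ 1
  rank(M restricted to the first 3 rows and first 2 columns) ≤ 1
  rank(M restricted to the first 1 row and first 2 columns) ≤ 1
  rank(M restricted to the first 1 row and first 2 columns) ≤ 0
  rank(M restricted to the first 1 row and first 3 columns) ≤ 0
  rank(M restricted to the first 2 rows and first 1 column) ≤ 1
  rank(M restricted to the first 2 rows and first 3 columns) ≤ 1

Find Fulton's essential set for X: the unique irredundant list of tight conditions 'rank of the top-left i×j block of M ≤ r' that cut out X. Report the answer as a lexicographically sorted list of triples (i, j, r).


The tightest implied rank at each (i,j), from the 9 conditions:

  0 0 0 1
  1 1 1 2
  1 1 2 3
  1 2 3 4

so w = (4, 1, 3, 2).

|D(w)|=4, |Ess(w)|=2:

[(1, 3, 0), (3, 2, 1)]


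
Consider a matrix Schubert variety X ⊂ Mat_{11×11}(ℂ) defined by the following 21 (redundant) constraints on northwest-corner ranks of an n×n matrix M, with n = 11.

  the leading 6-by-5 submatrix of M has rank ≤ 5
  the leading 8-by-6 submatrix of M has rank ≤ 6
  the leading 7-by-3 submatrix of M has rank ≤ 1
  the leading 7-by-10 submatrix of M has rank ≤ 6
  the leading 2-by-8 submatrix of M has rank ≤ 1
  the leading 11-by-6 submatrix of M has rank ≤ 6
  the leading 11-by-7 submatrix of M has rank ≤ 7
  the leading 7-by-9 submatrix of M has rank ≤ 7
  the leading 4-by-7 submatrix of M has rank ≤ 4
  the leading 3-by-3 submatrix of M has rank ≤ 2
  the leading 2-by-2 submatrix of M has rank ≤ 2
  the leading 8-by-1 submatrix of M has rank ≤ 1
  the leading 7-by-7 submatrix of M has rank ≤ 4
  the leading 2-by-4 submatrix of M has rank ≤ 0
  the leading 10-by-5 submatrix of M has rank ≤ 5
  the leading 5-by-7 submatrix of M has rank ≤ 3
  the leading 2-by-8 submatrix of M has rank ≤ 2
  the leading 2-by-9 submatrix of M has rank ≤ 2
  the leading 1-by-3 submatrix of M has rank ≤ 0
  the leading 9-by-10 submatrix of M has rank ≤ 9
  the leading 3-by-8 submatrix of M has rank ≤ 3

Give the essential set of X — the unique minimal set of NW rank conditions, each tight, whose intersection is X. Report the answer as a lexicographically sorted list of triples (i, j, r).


Propagating the 21 rank bounds to every northwest block:

  i=1: 0 | 0 | 0 | 0 | 1 | 1 | 1 | 1 | 1 | 1 | 1
  i=2: 0 | 0 | 0 | 0 | 1 | 1 | 1 | 1 | 2 | 2 | 2
  i=3: 1 | 1 | 1 | 1 | 2 | 2 | 2 | 2 | 3 | 3 | 3
  i=4: 1 | 1 | 1 | 2 | 3 | 3 | 3 | 3 | 4 | 4 | 4
  i=5: 1 | 1 | 1 | 2 | 3 | 3 | 3 | 4 | 5 | 5 | 5
  i=6: 1 | 1 | 1 | 2 | 3 | 4 | 4 | 5 | 6 | 6 | 6
  i=7: 1 | 1 | 1 | 2 | 3 | 4 | 4 | 5 | 6 | 6 | 7
  i=8: 1 | 2 | 2 | 3 | 4 | 5 | 5 | 6 | 7 | 7 | 8
  i=9: 1 | 2 | 3 | 4 | 5 | 6 | 6 | 7 | 8 | 8 | 9
  i=10: 1 | 2 | 3 | 4 | 5 | 6 | 7 | 8 | 9 | 9 | 10
  i=11: 1 | 2 | 3 | 4 | 5 | 6 | 7 | 8 | 9 | 10 | 11

so w = (5, 9, 1, 4, 8, 6, 11, 2, 3, 7, 10).

Rothe diagram D(w) (23 cells), 6 SE-corners (essential conditions):

[(2, 4, 0), (2, 8, 1), (5, 7, 3), (7, 3, 1), (7, 7, 4), (7, 10, 6)]


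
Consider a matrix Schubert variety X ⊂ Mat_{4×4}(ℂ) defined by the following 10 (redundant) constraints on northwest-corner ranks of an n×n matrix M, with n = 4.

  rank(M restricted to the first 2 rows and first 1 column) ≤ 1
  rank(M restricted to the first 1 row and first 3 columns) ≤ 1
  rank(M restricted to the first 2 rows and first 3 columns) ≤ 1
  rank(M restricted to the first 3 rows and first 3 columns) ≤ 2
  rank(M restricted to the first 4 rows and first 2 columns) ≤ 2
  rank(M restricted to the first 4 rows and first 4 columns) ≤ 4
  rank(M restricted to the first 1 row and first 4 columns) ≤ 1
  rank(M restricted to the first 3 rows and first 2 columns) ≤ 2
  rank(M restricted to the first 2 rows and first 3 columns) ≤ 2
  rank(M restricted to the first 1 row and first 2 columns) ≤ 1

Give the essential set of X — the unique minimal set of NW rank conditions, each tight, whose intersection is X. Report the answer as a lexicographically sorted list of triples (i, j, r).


Propagating the 10 rank bounds to every northwest block:

  R[1]: 1 | 1 | 1 | 1
  R[2]: 1 | 1 | 1 | 2
  R[3]: 1 | 2 | 2 | 3
  R[4]: 1 | 2 | 3 | 4

so w = (1, 4, 2, 3).

1 SE-corner of the 2-cell Rothe diagram gives Ess(w):

[(2, 3, 1)]


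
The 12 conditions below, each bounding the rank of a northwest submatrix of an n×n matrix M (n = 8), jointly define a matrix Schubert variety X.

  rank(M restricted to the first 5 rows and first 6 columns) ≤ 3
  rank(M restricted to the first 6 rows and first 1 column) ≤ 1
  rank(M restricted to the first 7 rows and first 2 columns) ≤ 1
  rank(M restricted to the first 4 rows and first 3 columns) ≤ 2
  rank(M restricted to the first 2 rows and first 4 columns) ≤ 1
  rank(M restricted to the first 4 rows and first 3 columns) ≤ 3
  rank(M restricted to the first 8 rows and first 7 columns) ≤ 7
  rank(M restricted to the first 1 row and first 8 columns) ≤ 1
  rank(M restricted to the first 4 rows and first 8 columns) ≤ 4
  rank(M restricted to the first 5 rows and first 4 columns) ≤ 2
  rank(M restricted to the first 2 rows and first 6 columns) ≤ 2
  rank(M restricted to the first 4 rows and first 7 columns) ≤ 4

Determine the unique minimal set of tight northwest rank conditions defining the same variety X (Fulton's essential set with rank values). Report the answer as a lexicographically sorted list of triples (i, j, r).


The tightest implied rank at each (i,j), from the 12 conditions:

  1 | 1 | 1 | 1 | 1 | 1 | 1 | 1
  1 | 1 | 1 | 1 | 2 | 2 | 2 | 2
  1 | 1 | 2 | 2 | 3 | 3 | 3 | 3
  1 | 1 | 2 | 2 | 3 | 3 | 4 | 4
  1 | 1 | 2 | 2 | 3 | 3 | 4 | 5
  1 | 1 | 2 | 3 | 4 | 4 | 5 | 6
  1 | 1 | 2 | 3 | 4 | 5 | 6 | 7
  1 | 2 | 3 | 4 | 5 | 6 | 7 | 8

so w = (1, 5, 3, 7, 8, 4, 6, 2).

|D(w)|=12, |Ess(w)|=4:

[(2, 4, 1), (5, 4, 2), (5, 6, 3), (7, 2, 1)]


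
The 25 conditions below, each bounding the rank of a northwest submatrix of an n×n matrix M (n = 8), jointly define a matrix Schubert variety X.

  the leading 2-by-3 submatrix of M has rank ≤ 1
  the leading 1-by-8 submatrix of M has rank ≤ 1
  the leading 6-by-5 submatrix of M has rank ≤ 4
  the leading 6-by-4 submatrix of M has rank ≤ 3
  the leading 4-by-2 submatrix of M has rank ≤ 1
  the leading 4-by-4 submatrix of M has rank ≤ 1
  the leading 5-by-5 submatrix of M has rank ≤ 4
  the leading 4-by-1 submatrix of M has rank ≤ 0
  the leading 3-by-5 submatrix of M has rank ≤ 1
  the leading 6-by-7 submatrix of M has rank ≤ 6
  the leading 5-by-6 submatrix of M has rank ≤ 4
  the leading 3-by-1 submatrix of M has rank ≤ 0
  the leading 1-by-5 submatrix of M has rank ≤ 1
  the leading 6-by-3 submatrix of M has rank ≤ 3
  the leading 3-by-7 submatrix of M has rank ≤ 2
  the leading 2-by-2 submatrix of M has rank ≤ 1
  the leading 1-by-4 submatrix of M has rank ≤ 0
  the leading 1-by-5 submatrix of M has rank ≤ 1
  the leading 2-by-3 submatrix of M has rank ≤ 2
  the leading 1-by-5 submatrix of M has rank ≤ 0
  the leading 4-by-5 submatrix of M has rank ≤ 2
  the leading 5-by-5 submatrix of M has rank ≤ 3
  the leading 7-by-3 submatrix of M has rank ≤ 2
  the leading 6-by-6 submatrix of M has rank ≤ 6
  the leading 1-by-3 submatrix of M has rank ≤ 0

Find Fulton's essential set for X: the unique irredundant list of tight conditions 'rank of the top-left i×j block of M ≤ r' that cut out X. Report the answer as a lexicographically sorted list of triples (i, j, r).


Rank table r_w(8×8) implied by the 25 constraints:

  0  0  0  0  0  1  1  1
  0  1  1  1  1  2  2  2
  0  1  1  1  1  2  2  3
  0  1  1  1  2  3  3  4
  1  2  2  2  3  4  4  5
  1  2  2  3  4  5  5  6
  1  2  2  3  4  5  6  7
  1  2  3  4  5  6  7  8

so w = (6, 2, 8, 5, 1, 4, 7, 3).

6 SE-corners of the 16-cell Rothe diagram give Ess(w):

[(1, 5, 0), (3, 5, 1), (3, 7, 2), (4, 1, 0), (4, 4, 1), (7, 3, 2)]


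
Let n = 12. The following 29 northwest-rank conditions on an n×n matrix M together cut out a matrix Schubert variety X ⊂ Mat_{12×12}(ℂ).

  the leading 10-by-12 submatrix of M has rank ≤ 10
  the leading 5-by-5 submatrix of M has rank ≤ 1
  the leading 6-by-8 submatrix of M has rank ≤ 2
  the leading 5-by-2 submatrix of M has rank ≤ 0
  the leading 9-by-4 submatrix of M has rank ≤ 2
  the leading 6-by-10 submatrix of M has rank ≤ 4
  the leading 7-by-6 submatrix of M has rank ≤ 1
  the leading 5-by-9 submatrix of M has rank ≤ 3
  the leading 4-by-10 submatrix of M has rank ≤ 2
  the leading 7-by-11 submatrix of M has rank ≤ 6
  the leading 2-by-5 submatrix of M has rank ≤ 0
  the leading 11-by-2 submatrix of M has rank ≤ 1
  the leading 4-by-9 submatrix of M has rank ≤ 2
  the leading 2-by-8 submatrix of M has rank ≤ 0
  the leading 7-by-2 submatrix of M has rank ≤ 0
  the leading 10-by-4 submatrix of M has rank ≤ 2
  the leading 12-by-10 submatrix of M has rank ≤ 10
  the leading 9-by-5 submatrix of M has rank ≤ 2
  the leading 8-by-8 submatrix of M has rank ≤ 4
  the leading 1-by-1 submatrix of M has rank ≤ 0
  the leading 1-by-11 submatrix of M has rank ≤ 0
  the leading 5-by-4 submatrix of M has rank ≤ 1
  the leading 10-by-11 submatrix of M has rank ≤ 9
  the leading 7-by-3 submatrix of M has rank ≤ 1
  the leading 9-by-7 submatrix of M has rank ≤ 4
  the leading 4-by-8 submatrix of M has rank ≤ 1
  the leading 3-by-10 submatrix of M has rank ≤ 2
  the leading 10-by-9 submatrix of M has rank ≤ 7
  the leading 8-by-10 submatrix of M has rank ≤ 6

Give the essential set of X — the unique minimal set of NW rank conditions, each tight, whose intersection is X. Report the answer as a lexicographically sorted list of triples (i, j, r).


Reconstructing r_w from the 29 given conditions:

  row 1: 0 0 0 0 0 0 0 0 0 0 0 1
  row 2: 0 0 0 0 0 0 0 0 1 1 1 2
  row 3: 0 0 1 1 1 1 1 1 2 2 2 3
  row 4: 0 0 1 1 1 1 1 1 2 2 3 4
  row 5: 0 0 1 1 1 1 2 2 3 3 4 5
  row 6: 0 0 1 1 1 1 2 2 3 4 5 6
  row 7: 0 0 1 1 1 1 2 3 4 5 6 7
  row 8: 1 1 2 2 2 2 3 4 5 6 7 8
  row 9: 1 1 2 2 2 3 4 5 6 7 8 9
  row 10: 1 1 2 2 3 4 5 6 7 8 9 10
  row 11: 1 1 2 3 4 5 6 7 8 9 10 11
  row 12: 1 2 3 4 5 6 7 8 9 10 11 12

so w = (12, 9, 3, 11, 7, 10, 8, 1, 6, 5, 4, 2).

10 SE-corners of the 51-cell Rothe diagram give Ess(w):

[(1, 11, 0), (2, 8, 0), (4, 8, 1), (4, 10, 2), (6, 8, 2), (7, 2, 0), (7, 6, 1), (9, 5, 2), (10, 4, 2), (11, 2, 1)]


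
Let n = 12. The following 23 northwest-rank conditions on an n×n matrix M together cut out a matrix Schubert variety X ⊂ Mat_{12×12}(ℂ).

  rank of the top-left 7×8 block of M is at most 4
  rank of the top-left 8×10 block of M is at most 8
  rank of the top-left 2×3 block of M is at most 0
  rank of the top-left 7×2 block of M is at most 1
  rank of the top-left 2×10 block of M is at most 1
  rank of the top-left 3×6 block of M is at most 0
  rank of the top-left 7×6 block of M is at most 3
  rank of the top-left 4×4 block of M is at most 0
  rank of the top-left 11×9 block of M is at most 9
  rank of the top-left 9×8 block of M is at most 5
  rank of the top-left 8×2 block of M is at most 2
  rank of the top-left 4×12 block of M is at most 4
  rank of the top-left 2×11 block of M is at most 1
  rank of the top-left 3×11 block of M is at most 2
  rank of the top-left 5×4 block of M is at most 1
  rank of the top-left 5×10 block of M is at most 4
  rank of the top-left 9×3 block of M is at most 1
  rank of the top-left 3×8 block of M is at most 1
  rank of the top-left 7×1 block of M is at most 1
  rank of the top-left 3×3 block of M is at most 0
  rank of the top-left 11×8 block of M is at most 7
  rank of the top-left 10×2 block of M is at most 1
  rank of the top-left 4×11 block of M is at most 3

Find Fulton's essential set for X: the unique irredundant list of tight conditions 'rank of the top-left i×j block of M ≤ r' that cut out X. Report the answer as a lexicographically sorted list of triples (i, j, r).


The tightest implied rank at each (i,j), from the 23 conditions:

  i=1: 0, 0, 0, 0, 0, 0, 1, 1, 1, 1, 1, 1
  i=2: 0, 0, 0, 0, 0, 0, 1, 1, 1, 1, 1, 2
  i=3: 0, 0, 0, 0, 0, 0, 1, 1, 2, 2, 2, 3
  i=4: 0, 0, 0, 0, 1, 1, 2, 2, 3, 3, 3, 4
  i=5: 1, 1, 1, 1, 2, 2, 3, 3, 4, 4, 4, 5
  i=6: 1, 1, 1, 2, 3, 3, 4, 4, 5, 5, 5, 6
  i=7: 1, 1, 1, 2, 3, 3, 4, 4, 5, 6, 6, 7
  i=8: 1, 1, 1, 2, 3, 4, 5, 5, 6, 7, 7, 8
  i=9: 1, 1, 1, 2, 3, 4, 5, 5, 6, 7, 8, 9
  i=10: 1, 1, 2, 3, 4, 5, 6, 6, 7, 8, 9, 10
  i=11: 1, 2, 3, 4, 5, 6, 7, 7, 8, 9, 10, 11
  i=12: 1, 2, 3, 4, 5, 6, 7, 8, 9, 10, 11, 12

hence w(1..12) = (7, 12, 9, 5, 1, 4, 10, 6, 11, 3, 2, 8).

Rothe diagram D(w) (39 cells), 9 SE-corners (essential conditions):

[(2, 11, 1), (3, 6, 0), (3, 8, 1), (4, 4, 0), (7, 6, 3), (7, 8, 4), (9, 3, 1), (9, 8, 5), (10, 2, 1)]


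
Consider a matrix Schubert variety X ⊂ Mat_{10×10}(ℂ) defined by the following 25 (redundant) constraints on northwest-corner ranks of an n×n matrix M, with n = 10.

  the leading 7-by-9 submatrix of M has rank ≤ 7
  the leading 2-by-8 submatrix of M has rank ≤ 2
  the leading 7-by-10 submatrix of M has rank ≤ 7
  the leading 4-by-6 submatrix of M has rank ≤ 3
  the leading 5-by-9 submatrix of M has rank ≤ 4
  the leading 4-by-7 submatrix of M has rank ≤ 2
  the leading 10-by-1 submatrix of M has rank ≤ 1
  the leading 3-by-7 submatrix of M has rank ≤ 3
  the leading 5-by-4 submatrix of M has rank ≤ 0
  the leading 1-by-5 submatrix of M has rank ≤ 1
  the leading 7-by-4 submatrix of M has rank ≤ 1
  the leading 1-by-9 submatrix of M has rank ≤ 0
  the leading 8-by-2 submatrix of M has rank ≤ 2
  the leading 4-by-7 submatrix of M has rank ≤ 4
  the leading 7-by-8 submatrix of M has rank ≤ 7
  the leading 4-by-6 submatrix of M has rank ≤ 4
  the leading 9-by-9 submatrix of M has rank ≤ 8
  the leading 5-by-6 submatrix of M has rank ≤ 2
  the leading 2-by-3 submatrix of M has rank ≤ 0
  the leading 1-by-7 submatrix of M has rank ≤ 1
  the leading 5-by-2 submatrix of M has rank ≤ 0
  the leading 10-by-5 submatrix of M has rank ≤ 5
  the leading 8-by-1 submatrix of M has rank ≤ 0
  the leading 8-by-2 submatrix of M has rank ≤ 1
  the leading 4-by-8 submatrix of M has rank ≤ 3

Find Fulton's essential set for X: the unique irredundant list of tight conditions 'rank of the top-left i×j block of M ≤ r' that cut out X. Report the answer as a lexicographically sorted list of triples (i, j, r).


Reconstructing r_w from the 25 given conditions:

  row 1: 0 | 0 | 0 | 0 | 0 | 0 | 0 | 0 | 0 | 1
  row 2: 0 | 0 | 0 | 0 | 1 | 1 | 1 | 1 | 1 | 2
  row 3: 0 | 0 | 0 | 0 | 1 | 2 | 2 | 2 | 2 | 3
  row 4: 0 | 0 | 0 | 0 | 1 | 2 | 2 | 3 | 3 | 4
  row 5: 0 | 0 | 0 | 0 | 1 | 2 | 3 | 4 | 4 | 5
  row 6: 0 | 1 | 1 | 1 | 2 | 3 | 4 | 5 | 5 | 6
  row 7: 0 | 1 | 1 | 1 | 2 | 3 | 4 | 5 | 6 | 7
  row 8: 0 | 1 | 2 | 2 | 3 | 4 | 5 | 6 | 7 | 8
  row 9: 1 | 2 | 3 | 3 | 4 | 5 | 6 | 7 | 8 | 9
  row 10: 1 | 2 | 3 | 4 | 5 | 6 | 7 | 8 | 9 | 10

hence w(1..10) = (10, 5, 6, 8, 7, 2, 9, 3, 1, 4).

ℓ(w)=31; the 5 essential cells (i,j,r):

[(1, 9, 0), (4, 7, 2), (5, 4, 0), (7, 4, 1), (8, 1, 0)]


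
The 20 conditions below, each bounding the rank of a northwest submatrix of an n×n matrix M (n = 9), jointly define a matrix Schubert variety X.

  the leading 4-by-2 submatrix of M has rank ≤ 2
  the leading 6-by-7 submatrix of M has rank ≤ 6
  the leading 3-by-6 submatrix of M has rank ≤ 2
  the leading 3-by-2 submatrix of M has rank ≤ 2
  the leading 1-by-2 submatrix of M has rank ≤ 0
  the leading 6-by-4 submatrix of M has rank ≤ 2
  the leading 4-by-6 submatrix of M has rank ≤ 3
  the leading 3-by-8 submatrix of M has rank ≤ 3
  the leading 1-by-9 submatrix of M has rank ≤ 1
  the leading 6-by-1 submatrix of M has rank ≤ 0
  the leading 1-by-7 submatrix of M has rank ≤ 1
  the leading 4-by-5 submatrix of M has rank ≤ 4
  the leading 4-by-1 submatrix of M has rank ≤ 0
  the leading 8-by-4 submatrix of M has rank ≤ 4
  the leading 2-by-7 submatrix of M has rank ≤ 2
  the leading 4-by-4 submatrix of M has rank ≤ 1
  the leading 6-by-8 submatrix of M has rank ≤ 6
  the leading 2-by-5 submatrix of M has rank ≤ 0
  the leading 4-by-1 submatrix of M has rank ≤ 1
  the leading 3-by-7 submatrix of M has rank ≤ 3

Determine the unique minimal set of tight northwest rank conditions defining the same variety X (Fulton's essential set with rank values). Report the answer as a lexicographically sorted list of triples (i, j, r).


Recovering R(i,j) via the rank-extension bound from the 20 conditions:

  R[1]: 0  0  0  0  0  1  1  1  1
  R[2]: 0  0  0  0  0  1  2  2  2
  R[3]: 0  1  1  1  1  2  3  3  3
  R[4]: 0  1  1  1  2  3  4  4  4
  R[5]: 0  1  2  2  3  4  5  5  5
  R[6]: 0  1  2  2  3  4  5  6  6
  R[7]: 1  2  3  3  4  5  6  7  7
  R[8]: 1  2  3  4  5  6  7  8  8
  R[9]: 1  2  3  4  5  6  7  8  9

reading off 1-entries of Δ²R: w = (6, 7, 2, 5, 3, 8, 1, 4, 9).

ℓ(w)=17; the 4 essential cells (i,j,r):

[(2, 5, 0), (4, 4, 1), (6, 1, 0), (6, 4, 2)]


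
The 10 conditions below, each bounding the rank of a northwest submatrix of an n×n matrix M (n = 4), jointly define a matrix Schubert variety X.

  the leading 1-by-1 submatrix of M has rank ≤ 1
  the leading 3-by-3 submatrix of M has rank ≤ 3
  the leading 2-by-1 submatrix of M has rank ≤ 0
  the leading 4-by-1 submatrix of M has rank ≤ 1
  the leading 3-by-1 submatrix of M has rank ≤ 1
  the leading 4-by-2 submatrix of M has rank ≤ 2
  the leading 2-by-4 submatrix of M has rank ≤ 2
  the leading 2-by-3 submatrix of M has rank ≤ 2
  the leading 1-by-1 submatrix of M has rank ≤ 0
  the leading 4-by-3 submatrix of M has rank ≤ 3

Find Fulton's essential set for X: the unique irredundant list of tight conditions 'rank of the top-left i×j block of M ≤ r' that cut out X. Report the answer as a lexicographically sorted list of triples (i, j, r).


Recovering R(i,j) via the rank-extension bound from the 10 conditions:

  i=1: 0  1  1  1
  i=2: 0  1  2  2
  i=3: 1  2  3  3
  i=4: 1  2  3  4

so w = (2, 3, 1, 4).

Rothe diagram D(w) (2 cells), 1 SE-corner (essential condition):

[(2, 1, 0)]


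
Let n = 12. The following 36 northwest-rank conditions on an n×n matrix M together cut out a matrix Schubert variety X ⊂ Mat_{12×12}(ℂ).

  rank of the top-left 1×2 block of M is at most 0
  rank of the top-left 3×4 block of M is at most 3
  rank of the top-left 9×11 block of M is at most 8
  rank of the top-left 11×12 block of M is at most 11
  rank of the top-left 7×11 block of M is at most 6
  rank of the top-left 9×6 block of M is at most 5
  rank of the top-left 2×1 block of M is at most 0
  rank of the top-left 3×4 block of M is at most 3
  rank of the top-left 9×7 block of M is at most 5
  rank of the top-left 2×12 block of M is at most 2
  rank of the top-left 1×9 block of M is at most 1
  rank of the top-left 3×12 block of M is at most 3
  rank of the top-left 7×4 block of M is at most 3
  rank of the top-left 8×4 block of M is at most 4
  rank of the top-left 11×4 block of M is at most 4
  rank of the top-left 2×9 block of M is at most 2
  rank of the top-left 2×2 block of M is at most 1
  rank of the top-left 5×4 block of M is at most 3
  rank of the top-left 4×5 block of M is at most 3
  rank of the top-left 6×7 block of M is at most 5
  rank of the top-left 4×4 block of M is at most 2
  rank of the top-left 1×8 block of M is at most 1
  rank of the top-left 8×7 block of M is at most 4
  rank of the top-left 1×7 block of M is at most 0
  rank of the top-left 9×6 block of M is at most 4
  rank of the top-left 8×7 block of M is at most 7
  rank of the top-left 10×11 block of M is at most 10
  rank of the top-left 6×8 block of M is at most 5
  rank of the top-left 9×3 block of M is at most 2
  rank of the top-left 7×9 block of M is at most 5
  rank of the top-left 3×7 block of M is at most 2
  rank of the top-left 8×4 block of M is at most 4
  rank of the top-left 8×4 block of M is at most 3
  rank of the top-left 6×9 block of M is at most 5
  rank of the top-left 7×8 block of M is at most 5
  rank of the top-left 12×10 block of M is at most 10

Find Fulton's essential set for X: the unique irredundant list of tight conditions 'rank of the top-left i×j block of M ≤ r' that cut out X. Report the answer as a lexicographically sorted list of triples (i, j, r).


Computing R[i][j] = min implied NW-rank bound (n=12, 36 conditions):

  row 1: 0 | 0 | 0 | 0 | 0 | 0 | 0 | 1 | 1 | 1 | 1 | 1
  row 2: 0 | 1 | 1 | 1 | 1 | 1 | 1 | 2 | 2 | 2 | 2 | 2
  row 3: 1 | 2 | 2 | 2 | 2 | 2 | 2 | 3 | 3 | 3 | 3 | 3
  row 4: 1 | 2 | 2 | 2 | 3 | 3 | 3 | 4 | 4 | 4 | 4 | 4
  row 5: 1 | 2 | 2 | 3 | 4 | 4 | 4 | 5 | 5 | 5 | 5 | 5
  row 6: 1 | 2 | 2 | 3 | 4 | 4 | 4 | 5 | 5 | 6 | 6 | 6
  row 7: 1 | 2 | 2 | 3 | 4 | 4 | 4 | 5 | 5 | 6 | 6 | 7
  row 8: 1 | 2 | 2 | 3 | 4 | 4 | 4 | 5 | 6 | 7 | 7 | 8
  row 9: 1 | 2 | 2 | 3 | 4 | 4 | 5 | 6 | 7 | 8 | 8 | 9
  row 10: 1 | 2 | 3 | 4 | 5 | 5 | 6 | 7 | 8 | 9 | 9 | 10
  row 11: 1 | 2 | 3 | 4 | 5 | 6 | 7 | 8 | 9 | 10 | 10 | 11
  row 12: 1 | 2 | 3 | 4 | 5 | 6 | 7 | 8 | 9 | 10 | 11 | 12

second differences of R give the permutation w = (8, 2, 1, 5, 4, 10, 12, 9, 7, 3, 6, 11).

Rothe diagram D(w) (25 cells), 8 SE-corners (essential conditions):

[(1, 7, 0), (2, 1, 0), (4, 4, 2), (7, 9, 5), (7, 11, 6), (8, 7, 4), (9, 3, 2), (9, 6, 4)]


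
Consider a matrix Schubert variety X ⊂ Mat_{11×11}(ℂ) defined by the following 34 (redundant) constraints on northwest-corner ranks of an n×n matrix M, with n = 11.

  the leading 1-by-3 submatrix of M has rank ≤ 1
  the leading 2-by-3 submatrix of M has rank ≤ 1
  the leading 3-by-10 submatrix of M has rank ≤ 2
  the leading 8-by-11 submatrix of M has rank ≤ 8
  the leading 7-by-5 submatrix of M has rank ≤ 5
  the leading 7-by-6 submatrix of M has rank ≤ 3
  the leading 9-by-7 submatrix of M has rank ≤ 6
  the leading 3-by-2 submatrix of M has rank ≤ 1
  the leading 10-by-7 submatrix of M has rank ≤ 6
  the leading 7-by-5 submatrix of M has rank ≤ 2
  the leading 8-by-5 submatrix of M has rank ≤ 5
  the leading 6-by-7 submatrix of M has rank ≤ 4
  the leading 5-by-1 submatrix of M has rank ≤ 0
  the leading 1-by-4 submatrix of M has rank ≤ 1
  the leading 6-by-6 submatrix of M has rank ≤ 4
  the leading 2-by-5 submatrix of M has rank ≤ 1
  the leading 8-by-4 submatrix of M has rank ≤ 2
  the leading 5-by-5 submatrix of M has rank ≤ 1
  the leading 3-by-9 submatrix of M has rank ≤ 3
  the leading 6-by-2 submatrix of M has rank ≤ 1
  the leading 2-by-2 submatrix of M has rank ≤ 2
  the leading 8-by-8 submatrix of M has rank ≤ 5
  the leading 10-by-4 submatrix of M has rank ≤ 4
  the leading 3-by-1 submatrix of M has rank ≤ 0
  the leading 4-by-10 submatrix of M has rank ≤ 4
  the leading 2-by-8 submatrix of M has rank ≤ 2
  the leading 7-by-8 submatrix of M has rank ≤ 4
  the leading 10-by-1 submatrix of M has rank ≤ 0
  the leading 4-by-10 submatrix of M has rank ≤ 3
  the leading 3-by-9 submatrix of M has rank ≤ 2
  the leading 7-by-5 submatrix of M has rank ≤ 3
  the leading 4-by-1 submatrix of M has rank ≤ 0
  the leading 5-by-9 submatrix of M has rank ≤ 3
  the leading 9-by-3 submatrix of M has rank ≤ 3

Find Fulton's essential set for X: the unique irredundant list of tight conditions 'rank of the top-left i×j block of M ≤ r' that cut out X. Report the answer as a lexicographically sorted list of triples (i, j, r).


The tightest implied rank at each (i,j), from the 34 conditions:

  row 1: 0  1  1  1  1  1  1  1  1  1  1
  row 2: 0  1  1  1  1  2  2  2  2  2  2
  row 3: 0  1  1  1  1  2  2  2  2  2  3
  row 4: 0  1  1  1  1  2  3  3  3  3  4
  row 5: 0  1  1  1  1  2  3  3  3  4  5
  row 6: 0  1  2  2  2  3  4  4  4  5  6
  row 7: 0  1  2  2  2  3  4  4  5  6  7
  row 8: 0  1  2  2  3  4  5  5  6  7  8
  row 9: 0  1  2  3  4  5  6  6  7  8  9
  row 10: 0  1  2  3  4  5  6  7  8  9  10
  row 11: 1  2  3  4  5  6  7  8  9  10  11

so w = (2, 6, 11, 7, 10, 3, 9, 5, 4, 8, 1).

7 SE-corners of the 32-cell Rothe diagram give Ess(w):

[(3, 10, 2), (5, 5, 1), (5, 9, 3), (7, 5, 2), (7, 8, 4), (8, 4, 2), (10, 1, 0)]


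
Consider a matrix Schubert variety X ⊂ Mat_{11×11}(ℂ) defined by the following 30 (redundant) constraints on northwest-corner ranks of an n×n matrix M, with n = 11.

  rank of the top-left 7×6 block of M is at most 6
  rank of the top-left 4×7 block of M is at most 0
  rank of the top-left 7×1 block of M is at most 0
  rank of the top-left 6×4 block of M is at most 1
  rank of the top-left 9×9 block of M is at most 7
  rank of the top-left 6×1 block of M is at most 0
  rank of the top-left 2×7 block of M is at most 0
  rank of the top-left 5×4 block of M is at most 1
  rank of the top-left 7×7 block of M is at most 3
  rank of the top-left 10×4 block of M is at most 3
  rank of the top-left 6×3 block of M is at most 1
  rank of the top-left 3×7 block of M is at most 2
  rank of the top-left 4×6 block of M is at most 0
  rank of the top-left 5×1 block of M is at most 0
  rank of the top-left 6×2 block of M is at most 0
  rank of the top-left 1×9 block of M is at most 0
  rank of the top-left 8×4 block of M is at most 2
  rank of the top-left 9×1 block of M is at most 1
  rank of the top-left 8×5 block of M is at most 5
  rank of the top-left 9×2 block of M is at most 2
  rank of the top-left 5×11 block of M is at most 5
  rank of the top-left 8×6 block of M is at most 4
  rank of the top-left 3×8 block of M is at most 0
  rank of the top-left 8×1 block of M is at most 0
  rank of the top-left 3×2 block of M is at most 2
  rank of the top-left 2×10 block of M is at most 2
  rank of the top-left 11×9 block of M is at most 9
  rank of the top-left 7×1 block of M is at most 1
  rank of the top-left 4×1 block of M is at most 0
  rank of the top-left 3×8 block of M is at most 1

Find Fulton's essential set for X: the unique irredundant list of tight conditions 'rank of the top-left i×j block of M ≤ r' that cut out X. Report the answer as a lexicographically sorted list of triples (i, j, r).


Reconstructing r_w from the 30 given conditions:

  row 1: 0 | 0 | 0 | 0 | 0 | 0 | 0 | 0 | 0 | 1 | 1
  row 2: 0 | 0 | 0 | 0 | 0 | 0 | 0 | 0 | 1 | 2 | 2
  row 3: 0 | 0 | 0 | 0 | 0 | 0 | 0 | 0 | 1 | 2 | 3
  row 4: 0 | 0 | 0 | 0 | 0 | 0 | 0 | 1 | 2 | 3 | 4
  row 5: 0 | 0 | 1 | 1 | 1 | 1 | 1 | 2 | 3 | 4 | 5
  row 6: 0 | 0 | 1 | 1 | 2 | 2 | 2 | 3 | 4 | 5 | 6
  row 7: 0 | 1 | 2 | 2 | 3 | 3 | 3 | 4 | 5 | 6 | 7
  row 8: 0 | 1 | 2 | 2 | 3 | 4 | 4 | 5 | 6 | 7 | 8
  row 9: 1 | 2 | 3 | 3 | 4 | 5 | 5 | 6 | 7 | 8 | 9
  row 10: 1 | 2 | 3 | 3 | 4 | 5 | 6 | 7 | 8 | 9 | 10
  row 11: 1 | 2 | 3 | 4 | 5 | 6 | 7 | 8 | 9 | 10 | 11

second differences of R give the permutation w = (10, 9, 11, 8, 3, 5, 2, 6, 1, 7, 4).

D(w) has 41 cells with 8 SE-corners; essential set:

[(1, 9, 0), (3, 8, 0), (4, 7, 0), (6, 2, 0), (6, 4, 1), (8, 1, 0), (8, 4, 2), (10, 4, 3)]
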